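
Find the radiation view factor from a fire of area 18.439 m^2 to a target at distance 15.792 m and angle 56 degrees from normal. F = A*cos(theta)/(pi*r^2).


cos(56 deg) = 0.55919
pi*r^2 = 783.47
F = 18.439 * 0.55919 / 783.47 = 0.013161

0.013161


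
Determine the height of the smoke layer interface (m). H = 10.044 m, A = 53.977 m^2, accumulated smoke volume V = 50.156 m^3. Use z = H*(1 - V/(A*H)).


V/(A*H) = 0.092514
1 - 0.092514 = 0.90749
z = 10.044 * 0.90749 = 9.1148 m

9.1148 m


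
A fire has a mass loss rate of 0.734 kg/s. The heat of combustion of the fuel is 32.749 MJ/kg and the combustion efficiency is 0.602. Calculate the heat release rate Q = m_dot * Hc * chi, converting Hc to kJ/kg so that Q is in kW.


Hc = 32.749 MJ/kg = 32.749 * 1000 kJ/kg = 32749 kJ/kg
Q = 0.734 kg/s * 32749 kJ/kg * 0.602 = 14471 kW

14471 kW


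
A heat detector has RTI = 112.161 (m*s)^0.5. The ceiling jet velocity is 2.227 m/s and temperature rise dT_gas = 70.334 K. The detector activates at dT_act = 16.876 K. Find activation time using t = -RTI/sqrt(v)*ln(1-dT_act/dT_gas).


dT_act/dT_gas = 0.23994
ln(1 - 0.23994) = -0.27436
t = -112.161 / sqrt(2.227) * -0.27436 = 20.621 s

20.621 s


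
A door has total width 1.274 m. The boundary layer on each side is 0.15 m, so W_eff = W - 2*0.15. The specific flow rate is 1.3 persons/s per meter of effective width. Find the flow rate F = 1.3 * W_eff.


W_eff = 1.274 - 0.30 = 0.974 m
F = 1.3 * 0.974 = 1.2662 persons/s

1.2662 persons/s


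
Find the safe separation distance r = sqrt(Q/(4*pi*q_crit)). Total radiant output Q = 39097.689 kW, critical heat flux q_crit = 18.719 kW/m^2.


4*pi*q_crit = 235.23
Q/(4*pi*q_crit) = 166.21
r = sqrt(166.21) = 12.892 m

12.892 m


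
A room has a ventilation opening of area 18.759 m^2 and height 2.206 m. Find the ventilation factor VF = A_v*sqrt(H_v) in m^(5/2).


sqrt(H_v) = 1.4853
VF = 18.759 * 1.4853 = 27.862 m^(5/2)

27.862 m^(5/2)


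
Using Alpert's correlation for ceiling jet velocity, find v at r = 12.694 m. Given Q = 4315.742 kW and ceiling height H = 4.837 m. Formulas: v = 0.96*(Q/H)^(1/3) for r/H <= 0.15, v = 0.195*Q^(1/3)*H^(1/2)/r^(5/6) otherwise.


r/H = 12.694 / 4.837 = 2.6244
r/H > 0.15, so v = 0.195*Q^(1/3)*H^(1/2)/r^(5/6)
Q^(1/3) = 16.281
H^(1/2) = 2.1993
r^(5/6) = 8.3112
v = 0.195 * 16.281 * 2.1993 / 8.3112 = 0.84012 m/s

0.84012 m/s


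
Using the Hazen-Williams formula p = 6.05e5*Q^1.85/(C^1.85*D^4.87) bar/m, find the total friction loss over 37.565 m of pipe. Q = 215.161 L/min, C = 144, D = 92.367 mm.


Q^1.85 = 20683
C^1.85 = 9839.4
D^4.87 = 3.7331e+09
p/m = 0.00034067 bar/m
p_total = 0.00034067 * 37.565 = 0.012797 bar

0.012797 bar


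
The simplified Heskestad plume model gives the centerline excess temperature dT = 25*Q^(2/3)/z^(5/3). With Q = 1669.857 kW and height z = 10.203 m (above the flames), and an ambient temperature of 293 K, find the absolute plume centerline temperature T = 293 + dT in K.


Q^(2/3) = 140.75
z^(5/3) = 47.997
dT = 25 * 140.75 / 47.997 = 73.313 K
T = 293 + 73.313 = 366.31 K

366.31 K


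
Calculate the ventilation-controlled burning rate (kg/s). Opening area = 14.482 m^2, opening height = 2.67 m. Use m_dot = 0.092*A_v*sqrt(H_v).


sqrt(H_v) = 1.6340
m_dot = 0.092 * 14.482 * 1.6340 = 2.1771 kg/s

2.1771 kg/s


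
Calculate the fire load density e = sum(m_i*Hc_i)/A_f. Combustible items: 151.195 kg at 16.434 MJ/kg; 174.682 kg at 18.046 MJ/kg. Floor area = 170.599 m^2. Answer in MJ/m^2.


Total energy = 151.195*16.434 + 174.682*18.046
= 2484.739 + 3152.311
= 5637.050 MJ
e = 5637.050 / 170.599 = 33.043 MJ/m^2

33.043 MJ/m^2


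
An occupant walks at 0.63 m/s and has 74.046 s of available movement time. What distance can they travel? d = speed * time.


d = 0.63 * 74.046 = 46.649 m

46.649 m


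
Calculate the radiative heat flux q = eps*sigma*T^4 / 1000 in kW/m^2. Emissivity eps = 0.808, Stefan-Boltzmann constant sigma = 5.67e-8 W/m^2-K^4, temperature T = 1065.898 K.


T^4 = 1.2908e+12
q = 0.808 * 5.67e-8 * 1.2908e+12 / 1000 = 59.137 kW/m^2

59.137 kW/m^2


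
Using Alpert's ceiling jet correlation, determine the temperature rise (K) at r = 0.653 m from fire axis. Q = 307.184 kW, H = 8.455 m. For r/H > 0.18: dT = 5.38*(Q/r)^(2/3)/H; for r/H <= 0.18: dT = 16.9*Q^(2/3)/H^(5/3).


r/H = 0.653 / 8.455 = 0.077232
r/H <= 0.18, so dT = 16.9*Q^(2/3)/H^(5/3)
Q^(2/3) = 45.527
H^(5/3) = 35.090
dT = 16.9 * 45.527 / 35.090 = 21.926 K

21.926 K


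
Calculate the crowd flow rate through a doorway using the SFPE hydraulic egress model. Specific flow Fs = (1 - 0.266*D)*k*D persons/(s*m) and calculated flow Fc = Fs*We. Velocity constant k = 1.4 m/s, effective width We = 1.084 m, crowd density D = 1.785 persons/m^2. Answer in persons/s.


1 - 0.266*D = 1 - 0.266*1.785 = 0.52519
Fs = 0.52519 * 1.4 * 1.785 = 1.3124 persons/(s*m)
Fc = 1.3124 * 1.084 = 1.4227 persons/s

1.4227 persons/s


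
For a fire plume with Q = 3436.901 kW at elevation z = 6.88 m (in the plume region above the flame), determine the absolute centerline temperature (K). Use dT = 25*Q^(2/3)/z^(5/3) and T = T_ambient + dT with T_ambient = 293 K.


Q^(2/3) = 227.74
z^(5/3) = 24.887
dT = 25 * 227.74 / 24.887 = 228.77 K
T = 293 + 228.77 = 521.77 K

521.77 K


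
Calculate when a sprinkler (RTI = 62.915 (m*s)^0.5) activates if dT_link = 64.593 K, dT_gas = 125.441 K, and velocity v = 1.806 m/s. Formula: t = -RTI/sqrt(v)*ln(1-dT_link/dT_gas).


dT_link/dT_gas = 0.51493
ln(1 - 0.51493) = -0.72346
t = -62.915 / sqrt(1.806) * -0.72346 = 33.869 s

33.869 s


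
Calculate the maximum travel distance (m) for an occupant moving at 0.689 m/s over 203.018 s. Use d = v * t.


d = 0.689 * 203.018 = 139.88 m

139.88 m


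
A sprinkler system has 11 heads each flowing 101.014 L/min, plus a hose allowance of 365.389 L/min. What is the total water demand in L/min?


Sprinkler demand = 11 * 101.014 = 1111.154 L/min
Total = 1111.154 + 365.389 = 1476.543 L/min

1476.543 L/min


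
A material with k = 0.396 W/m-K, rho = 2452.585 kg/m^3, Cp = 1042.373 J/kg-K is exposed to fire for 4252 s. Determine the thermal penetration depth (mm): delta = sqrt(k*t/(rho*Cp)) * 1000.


alpha = 0.396 / (2452.585 * 1042.373) = 1.5490e-07 m^2/s
alpha * t = 0.00065863
delta = sqrt(0.00065863) * 1000 = 25.664 mm

25.664 mm


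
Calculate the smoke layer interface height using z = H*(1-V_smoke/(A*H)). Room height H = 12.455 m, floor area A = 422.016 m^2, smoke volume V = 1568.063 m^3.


V/(A*H) = 0.29833
1 - 0.29833 = 0.70167
z = 12.455 * 0.70167 = 8.7394 m

8.7394 m


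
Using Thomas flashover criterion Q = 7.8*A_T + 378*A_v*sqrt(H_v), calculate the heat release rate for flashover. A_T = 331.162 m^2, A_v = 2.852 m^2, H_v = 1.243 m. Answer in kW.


7.8*A_T = 2583.1
sqrt(H_v) = 1.1149
378*A_v*sqrt(H_v) = 1201.9
Q = 2583.1 + 1201.9 = 3785.0 kW

3785.0 kW


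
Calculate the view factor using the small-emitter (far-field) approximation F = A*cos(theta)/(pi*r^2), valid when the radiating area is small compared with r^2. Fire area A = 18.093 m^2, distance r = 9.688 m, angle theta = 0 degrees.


cos(0 deg) = 1
pi*r^2 = 294.86
F = 18.093 * 1 / 294.86 = 0.061361

0.061361


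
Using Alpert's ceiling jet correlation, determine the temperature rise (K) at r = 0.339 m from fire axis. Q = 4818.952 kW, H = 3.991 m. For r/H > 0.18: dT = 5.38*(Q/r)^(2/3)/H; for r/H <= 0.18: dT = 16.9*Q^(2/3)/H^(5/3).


r/H = 0.339 / 3.991 = 0.084941
r/H <= 0.18, so dT = 16.9*Q^(2/3)/H^(5/3)
Q^(2/3) = 285.30
H^(5/3) = 10.042
dT = 16.9 * 285.30 / 10.042 = 480.16 K

480.16 K


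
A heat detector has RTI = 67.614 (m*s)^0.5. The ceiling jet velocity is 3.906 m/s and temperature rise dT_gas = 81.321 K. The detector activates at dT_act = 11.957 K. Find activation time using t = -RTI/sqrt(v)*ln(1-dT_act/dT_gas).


dT_act/dT_gas = 0.14703
ln(1 - 0.14703) = -0.15904
t = -67.614 / sqrt(3.906) * -0.15904 = 5.4408 s

5.4408 s


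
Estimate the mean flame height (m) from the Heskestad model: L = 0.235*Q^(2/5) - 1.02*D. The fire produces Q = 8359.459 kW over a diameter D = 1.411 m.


Q^(2/5) = 37.057
0.235 * Q^(2/5) = 8.7084
1.02 * D = 1.4392
L = 7.2692 m

7.2692 m


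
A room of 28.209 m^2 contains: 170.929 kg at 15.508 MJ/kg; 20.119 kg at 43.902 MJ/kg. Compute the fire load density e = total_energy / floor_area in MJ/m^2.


Total energy = 170.929*15.508 + 20.119*43.902
= 2650.767 + 883.2643
= 3534.031 MJ
e = 3534.031 / 28.209 = 125.28 MJ/m^2

125.28 MJ/m^2


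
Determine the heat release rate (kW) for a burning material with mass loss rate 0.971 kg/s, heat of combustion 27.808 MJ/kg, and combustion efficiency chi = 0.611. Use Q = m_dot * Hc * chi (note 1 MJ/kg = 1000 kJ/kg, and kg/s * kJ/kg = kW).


Hc = 27.808 MJ/kg = 27.808 * 1000 kJ/kg = 27808 kJ/kg
Q = 0.971 kg/s * 27808 kJ/kg * 0.611 = 16498 kW

16498 kW


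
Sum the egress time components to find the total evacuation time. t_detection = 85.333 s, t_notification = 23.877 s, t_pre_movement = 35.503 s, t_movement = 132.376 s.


Total = 85.333 + 23.877 + 35.503 + 132.376 = 277.089 s

277.089 s


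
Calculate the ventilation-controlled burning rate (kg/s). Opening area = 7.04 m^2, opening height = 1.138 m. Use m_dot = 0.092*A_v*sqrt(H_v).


sqrt(H_v) = 1.0668
m_dot = 0.092 * 7.04 * 1.0668 = 0.69093 kg/s

0.69093 kg/s


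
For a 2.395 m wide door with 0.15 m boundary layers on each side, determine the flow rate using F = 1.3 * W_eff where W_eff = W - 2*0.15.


W_eff = 2.395 - 0.30 = 2.095 m
F = 1.3 * 2.095 = 2.7235 persons/s

2.7235 persons/s


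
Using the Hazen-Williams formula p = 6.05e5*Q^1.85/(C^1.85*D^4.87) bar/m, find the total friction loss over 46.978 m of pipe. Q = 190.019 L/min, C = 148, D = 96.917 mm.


Q^1.85 = 16435
C^1.85 = 10351
D^4.87 = 4.7181e+09
p/m = 0.00020360 bar/m
p_total = 0.00020360 * 46.978 = 0.0095647 bar

0.0095647 bar


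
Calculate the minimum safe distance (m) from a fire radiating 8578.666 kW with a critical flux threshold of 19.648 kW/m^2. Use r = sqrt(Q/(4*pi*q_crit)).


4*pi*q_crit = 246.90
Q/(4*pi*q_crit) = 34.745
r = sqrt(34.745) = 5.8945 m

5.8945 m


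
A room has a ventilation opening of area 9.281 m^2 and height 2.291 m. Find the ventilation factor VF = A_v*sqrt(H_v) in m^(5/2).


sqrt(H_v) = 1.5136
VF = 9.281 * 1.5136 = 14.048 m^(5/2)

14.048 m^(5/2)


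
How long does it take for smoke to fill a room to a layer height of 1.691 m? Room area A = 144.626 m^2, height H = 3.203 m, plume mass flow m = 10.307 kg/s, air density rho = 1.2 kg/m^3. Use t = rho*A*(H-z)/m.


H - z = 1.512 m
t = 1.2 * 144.626 * 1.512 / 10.307 = 25.459 s

25.459 s


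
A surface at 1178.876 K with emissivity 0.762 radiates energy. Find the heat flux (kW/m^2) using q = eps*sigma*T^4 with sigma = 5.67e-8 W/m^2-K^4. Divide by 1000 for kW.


T^4 = 1.9314e+12
q = 0.762 * 5.67e-8 * 1.9314e+12 / 1000 = 83.447 kW/m^2

83.447 kW/m^2


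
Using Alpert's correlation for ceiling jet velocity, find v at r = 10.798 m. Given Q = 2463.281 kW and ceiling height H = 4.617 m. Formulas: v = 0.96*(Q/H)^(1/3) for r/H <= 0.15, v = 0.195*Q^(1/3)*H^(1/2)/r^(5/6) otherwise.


r/H = 10.798 / 4.617 = 2.3387
r/H > 0.15, so v = 0.195*Q^(1/3)*H^(1/2)/r^(5/6)
Q^(1/3) = 13.505
H^(1/2) = 2.1487
r^(5/6) = 7.2631
v = 0.195 * 13.505 * 2.1487 / 7.2631 = 0.77911 m/s

0.77911 m/s


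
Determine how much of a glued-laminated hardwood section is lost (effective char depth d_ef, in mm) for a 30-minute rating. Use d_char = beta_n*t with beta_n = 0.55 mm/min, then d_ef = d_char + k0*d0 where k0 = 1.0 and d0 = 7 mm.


d_char = 0.55 * 30 = 16.5 mm
d_ef = 16.5 + 1.0*7 = 23.5 mm

23.5 mm


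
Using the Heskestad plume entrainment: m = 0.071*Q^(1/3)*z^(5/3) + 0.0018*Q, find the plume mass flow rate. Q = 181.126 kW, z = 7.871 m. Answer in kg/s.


Q^(1/3) = 5.6580
z^(5/3) = 31.145
First term = 0.071 * 5.6580 * 31.145 = 12.511
Second term = 0.0018 * 181.126 = 0.32603
m = 12.837 kg/s

12.837 kg/s


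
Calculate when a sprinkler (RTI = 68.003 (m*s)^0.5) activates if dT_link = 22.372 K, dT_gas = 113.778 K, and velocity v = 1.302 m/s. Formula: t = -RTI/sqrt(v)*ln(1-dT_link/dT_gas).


dT_link/dT_gas = 0.19663
ln(1 - 0.19663) = -0.21894
t = -68.003 / sqrt(1.302) * -0.21894 = 13.048 s

13.048 s


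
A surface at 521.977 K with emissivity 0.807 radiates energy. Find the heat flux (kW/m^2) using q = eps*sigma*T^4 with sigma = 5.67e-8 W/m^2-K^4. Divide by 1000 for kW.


T^4 = 7.4234e+10
q = 0.807 * 5.67e-8 * 7.4234e+10 / 1000 = 3.3967 kW/m^2

3.3967 kW/m^2


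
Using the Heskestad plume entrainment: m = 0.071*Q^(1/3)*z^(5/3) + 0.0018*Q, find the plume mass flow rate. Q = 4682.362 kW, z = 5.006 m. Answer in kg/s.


Q^(1/3) = 16.730
z^(5/3) = 14.649
First term = 0.071 * 16.730 * 14.649 = 17.401
Second term = 0.0018 * 4682.362 = 8.4283
m = 25.829 kg/s

25.829 kg/s


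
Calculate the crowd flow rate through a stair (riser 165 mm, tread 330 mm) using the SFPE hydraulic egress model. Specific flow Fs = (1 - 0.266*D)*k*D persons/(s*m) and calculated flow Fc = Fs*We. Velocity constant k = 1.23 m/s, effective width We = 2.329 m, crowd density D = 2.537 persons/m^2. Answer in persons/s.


1 - 0.266*D = 1 - 0.266*2.537 = 0.32516
Fs = 0.32516 * 1.23 * 2.537 = 1.0147 persons/(s*m)
Fc = 1.0147 * 2.329 = 2.3631 persons/s

2.3631 persons/s


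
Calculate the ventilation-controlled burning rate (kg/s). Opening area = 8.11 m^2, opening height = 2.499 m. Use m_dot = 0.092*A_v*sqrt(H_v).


sqrt(H_v) = 1.5808
m_dot = 0.092 * 8.11 * 1.5808 = 1.1795 kg/s

1.1795 kg/s


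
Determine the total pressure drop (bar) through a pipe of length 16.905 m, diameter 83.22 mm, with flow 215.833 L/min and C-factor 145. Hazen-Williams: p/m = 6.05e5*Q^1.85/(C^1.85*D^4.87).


Q^1.85 = 20803
C^1.85 = 9966.2
D^4.87 = 2.2465e+09
p/m = 0.00056213 bar/m
p_total = 0.00056213 * 16.905 = 0.0095027 bar

0.0095027 bar


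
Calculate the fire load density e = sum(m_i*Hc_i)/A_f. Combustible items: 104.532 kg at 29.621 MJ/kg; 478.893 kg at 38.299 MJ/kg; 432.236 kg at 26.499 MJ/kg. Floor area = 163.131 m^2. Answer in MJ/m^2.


Total energy = 104.532*29.621 + 478.893*38.299 + 432.236*26.499
= 3096.342 + 18341.12 + 11453.82
= 32891.29 MJ
e = 32891.29 / 163.131 = 201.62 MJ/m^2

201.62 MJ/m^2


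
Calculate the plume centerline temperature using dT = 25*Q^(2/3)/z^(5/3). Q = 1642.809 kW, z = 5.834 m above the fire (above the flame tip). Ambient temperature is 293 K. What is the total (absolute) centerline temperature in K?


Q^(2/3) = 139.23
z^(5/3) = 18.906
dT = 25 * 139.23 / 18.906 = 184.10 K
T = 293 + 184.10 = 477.10 K

477.10 K


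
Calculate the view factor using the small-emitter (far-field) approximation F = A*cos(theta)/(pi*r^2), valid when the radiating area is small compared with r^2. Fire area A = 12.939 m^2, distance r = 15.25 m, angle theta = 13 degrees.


cos(13 deg) = 0.97437
pi*r^2 = 730.62
F = 12.939 * 0.97437 / 730.62 = 0.017256

0.017256


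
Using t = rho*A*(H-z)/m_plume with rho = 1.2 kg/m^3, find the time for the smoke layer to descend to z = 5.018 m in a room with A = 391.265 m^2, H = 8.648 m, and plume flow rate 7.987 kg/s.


H - z = 3.63 m
t = 1.2 * 391.265 * 3.63 / 7.987 = 213.39 s

213.39 s


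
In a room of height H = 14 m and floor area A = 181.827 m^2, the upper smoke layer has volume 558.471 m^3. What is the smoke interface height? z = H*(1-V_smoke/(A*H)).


V/(A*H) = 0.21939
1 - 0.21939 = 0.78061
z = 14 * 0.78061 = 10.929 m

10.929 m


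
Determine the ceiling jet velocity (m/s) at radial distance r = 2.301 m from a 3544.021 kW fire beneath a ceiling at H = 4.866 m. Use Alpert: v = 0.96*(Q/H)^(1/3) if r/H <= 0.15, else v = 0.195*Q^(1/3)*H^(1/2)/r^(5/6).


r/H = 2.301 / 4.866 = 0.47287
r/H > 0.15, so v = 0.195*Q^(1/3)*H^(1/2)/r^(5/6)
Q^(1/3) = 15.246
H^(1/2) = 2.2059
r^(5/6) = 2.0026
v = 0.195 * 15.246 * 2.2059 / 2.0026 = 3.2748 m/s

3.2748 m/s


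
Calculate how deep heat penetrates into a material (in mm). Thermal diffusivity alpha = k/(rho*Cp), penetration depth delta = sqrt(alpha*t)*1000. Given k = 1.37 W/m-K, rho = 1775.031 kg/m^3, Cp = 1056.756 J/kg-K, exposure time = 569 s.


alpha = 1.37 / (1775.031 * 1056.756) = 7.3036e-07 m^2/s
alpha * t = 0.00041558
delta = sqrt(0.00041558) * 1000 = 20.386 mm

20.386 mm


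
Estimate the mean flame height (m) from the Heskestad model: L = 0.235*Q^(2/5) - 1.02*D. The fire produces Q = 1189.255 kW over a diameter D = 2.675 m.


Q^(2/5) = 16.987
0.235 * Q^(2/5) = 3.9919
1.02 * D = 2.7285
L = 1.2634 m

1.2634 m


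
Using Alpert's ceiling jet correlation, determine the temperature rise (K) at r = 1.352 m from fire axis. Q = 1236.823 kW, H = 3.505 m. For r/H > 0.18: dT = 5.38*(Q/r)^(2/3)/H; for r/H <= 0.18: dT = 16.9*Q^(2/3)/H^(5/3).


r/H = 1.352 / 3.505 = 0.38573
r/H > 0.18, so dT = 5.38*(Q/r)^(2/3)/H
Q/r = 914.81
(Q/r)^(2/3) = 94.237
dT = 5.38 * 94.237 / 3.505 = 144.65 K

144.65 K


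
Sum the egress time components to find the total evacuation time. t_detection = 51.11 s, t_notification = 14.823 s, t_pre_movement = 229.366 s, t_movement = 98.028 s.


Total = 51.11 + 14.823 + 229.366 + 98.028 = 393.327 s

393.327 s


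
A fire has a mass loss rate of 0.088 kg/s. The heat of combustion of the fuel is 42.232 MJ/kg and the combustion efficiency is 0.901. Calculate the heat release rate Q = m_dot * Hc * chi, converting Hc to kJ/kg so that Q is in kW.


Hc = 42.232 MJ/kg = 42.232 * 1000 kJ/kg = 42232 kJ/kg
Q = 0.088 kg/s * 42232 kJ/kg * 0.901 = 3348.5 kW

3348.5 kW


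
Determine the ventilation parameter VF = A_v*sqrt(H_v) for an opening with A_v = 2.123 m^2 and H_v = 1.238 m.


sqrt(H_v) = 1.1127
VF = 2.123 * 1.1127 = 2.3622 m^(5/2)

2.3622 m^(5/2)


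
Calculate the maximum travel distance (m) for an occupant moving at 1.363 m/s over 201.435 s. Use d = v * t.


d = 1.363 * 201.435 = 274.56 m

274.56 m


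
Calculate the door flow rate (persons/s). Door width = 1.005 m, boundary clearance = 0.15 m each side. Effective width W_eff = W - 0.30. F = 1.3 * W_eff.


W_eff = 1.005 - 0.30 = 0.705 m
F = 1.3 * 0.705 = 0.91650 persons/s

0.91650 persons/s


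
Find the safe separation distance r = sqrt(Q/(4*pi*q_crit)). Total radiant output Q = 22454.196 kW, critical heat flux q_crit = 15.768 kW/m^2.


4*pi*q_crit = 198.15
Q/(4*pi*q_crit) = 113.32
r = sqrt(113.32) = 10.645 m

10.645 m


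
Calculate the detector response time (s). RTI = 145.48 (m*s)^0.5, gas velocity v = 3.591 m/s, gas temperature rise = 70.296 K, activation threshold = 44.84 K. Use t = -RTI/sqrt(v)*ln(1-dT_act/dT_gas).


dT_act/dT_gas = 0.63787
ln(1 - 0.63787) = -1.0158
t = -145.48 / sqrt(3.591) * -1.0158 = 77.981 s

77.981 s


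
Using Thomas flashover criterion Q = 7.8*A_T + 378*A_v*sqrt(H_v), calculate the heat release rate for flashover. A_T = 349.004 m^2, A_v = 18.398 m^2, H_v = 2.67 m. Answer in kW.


7.8*A_T = 2722.2
sqrt(H_v) = 1.6340
378*A_v*sqrt(H_v) = 11364
Q = 2722.2 + 11364 = 14086 kW

14086 kW


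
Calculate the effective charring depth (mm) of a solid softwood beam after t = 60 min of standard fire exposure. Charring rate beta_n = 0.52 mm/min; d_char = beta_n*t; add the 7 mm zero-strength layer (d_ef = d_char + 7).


d_char = 0.52 * 60 = 31.2 mm
d_ef = 31.2 + 1.0*7 = 38.2 mm

38.2 mm


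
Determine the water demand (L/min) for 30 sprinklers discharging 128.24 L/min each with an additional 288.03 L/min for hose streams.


Sprinkler demand = 30 * 128.24 = 3847.2 L/min
Total = 3847.2 + 288.03 = 4135.23 L/min

4135.23 L/min


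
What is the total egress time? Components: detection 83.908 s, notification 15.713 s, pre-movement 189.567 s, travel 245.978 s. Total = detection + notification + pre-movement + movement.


Total = 83.908 + 15.713 + 189.567 + 245.978 = 535.166 s

535.166 s


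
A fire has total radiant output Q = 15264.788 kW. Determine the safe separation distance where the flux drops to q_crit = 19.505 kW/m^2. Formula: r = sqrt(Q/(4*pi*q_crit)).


4*pi*q_crit = 245.11
Q/(4*pi*q_crit) = 62.278
r = sqrt(62.278) = 7.8916 m

7.8916 m


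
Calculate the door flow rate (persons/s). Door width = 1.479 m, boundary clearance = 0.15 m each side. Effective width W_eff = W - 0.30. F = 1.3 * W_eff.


W_eff = 1.479 - 0.30 = 1.179 m
F = 1.3 * 1.179 = 1.5327 persons/s

1.5327 persons/s


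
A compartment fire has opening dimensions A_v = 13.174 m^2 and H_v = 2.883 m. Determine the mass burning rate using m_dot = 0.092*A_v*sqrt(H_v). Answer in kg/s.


sqrt(H_v) = 1.6979
m_dot = 0.092 * 13.174 * 1.6979 = 2.0579 kg/s

2.0579 kg/s


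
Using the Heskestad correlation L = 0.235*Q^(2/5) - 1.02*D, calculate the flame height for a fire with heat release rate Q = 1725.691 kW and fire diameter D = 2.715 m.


Q^(2/5) = 19.714
0.235 * Q^(2/5) = 4.6329
1.02 * D = 2.7693
L = 1.8636 m

1.8636 m


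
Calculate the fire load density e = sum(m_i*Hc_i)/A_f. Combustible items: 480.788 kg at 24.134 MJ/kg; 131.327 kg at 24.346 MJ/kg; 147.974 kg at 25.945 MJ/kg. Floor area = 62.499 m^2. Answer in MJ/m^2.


Total energy = 480.788*24.134 + 131.327*24.346 + 147.974*25.945
= 11603.34 + 3197.287 + 3839.185
= 18639.81 MJ
e = 18639.81 / 62.499 = 298.24 MJ/m^2

298.24 MJ/m^2


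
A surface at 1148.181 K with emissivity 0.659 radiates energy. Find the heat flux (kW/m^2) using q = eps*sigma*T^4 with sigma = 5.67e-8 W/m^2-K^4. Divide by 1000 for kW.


T^4 = 1.7380e+12
q = 0.659 * 5.67e-8 * 1.7380e+12 / 1000 = 64.940 kW/m^2

64.940 kW/m^2


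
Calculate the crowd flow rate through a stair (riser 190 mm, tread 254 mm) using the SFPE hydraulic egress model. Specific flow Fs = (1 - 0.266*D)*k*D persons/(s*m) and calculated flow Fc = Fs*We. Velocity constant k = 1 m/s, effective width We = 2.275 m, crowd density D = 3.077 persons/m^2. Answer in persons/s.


1 - 0.266*D = 1 - 0.266*3.077 = 0.18152
Fs = 0.18152 * 1 * 3.077 = 0.55853 persons/(s*m)
Fc = 0.55853 * 2.275 = 1.2707 persons/s

1.2707 persons/s


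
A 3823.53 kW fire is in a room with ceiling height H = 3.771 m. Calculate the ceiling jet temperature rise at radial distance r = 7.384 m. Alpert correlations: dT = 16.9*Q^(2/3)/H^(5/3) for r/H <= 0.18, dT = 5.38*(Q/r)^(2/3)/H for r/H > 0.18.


r/H = 7.384 / 3.771 = 1.9581
r/H > 0.18, so dT = 5.38*(Q/r)^(2/3)/H
Q/r = 517.81
(Q/r)^(2/3) = 64.483
dT = 5.38 * 64.483 / 3.771 = 91.997 K

91.997 K


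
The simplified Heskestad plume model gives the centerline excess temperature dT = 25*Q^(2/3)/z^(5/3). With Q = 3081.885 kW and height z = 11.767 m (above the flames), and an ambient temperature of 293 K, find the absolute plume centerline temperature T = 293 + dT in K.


Q^(2/3) = 211.78
z^(5/3) = 60.876
dT = 25 * 211.78 / 60.876 = 86.971 K
T = 293 + 86.971 = 379.97 K

379.97 K


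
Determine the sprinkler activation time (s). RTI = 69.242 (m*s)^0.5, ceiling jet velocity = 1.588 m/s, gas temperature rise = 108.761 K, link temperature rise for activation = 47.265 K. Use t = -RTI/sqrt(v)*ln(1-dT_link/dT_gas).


dT_link/dT_gas = 0.43458
ln(1 - 0.43458) = -0.57018
t = -69.242 / sqrt(1.588) * -0.57018 = 31.330 s

31.330 s


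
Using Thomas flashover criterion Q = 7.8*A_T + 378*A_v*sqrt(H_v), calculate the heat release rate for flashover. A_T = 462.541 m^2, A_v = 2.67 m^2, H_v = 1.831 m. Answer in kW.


7.8*A_T = 3607.8
sqrt(H_v) = 1.3531
378*A_v*sqrt(H_v) = 1365.7
Q = 3607.8 + 1365.7 = 4973.5 kW

4973.5 kW


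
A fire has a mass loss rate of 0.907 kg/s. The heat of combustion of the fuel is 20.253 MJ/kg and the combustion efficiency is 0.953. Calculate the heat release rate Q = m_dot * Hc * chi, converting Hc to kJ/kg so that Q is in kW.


Hc = 20.253 MJ/kg = 20.253 * 1000 kJ/kg = 20253 kJ/kg
Q = 0.907 kg/s * 20253 kJ/kg * 0.953 = 17506 kW

17506 kW


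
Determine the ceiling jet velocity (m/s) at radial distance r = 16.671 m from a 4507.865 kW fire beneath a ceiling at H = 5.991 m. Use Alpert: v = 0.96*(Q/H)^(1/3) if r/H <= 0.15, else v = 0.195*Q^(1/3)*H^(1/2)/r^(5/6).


r/H = 16.671 / 5.991 = 2.7827
r/H > 0.15, so v = 0.195*Q^(1/3)*H^(1/2)/r^(5/6)
Q^(1/3) = 16.519
H^(1/2) = 2.4477
r^(5/6) = 10.430
v = 0.195 * 16.519 * 2.4477 / 10.430 = 0.75592 m/s

0.75592 m/s


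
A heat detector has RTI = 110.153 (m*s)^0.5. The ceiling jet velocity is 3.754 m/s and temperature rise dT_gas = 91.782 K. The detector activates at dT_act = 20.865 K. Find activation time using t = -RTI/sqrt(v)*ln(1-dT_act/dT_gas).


dT_act/dT_gas = 0.22733
ln(1 - 0.22733) = -0.25791
t = -110.153 / sqrt(3.754) * -0.25791 = 14.663 s

14.663 s


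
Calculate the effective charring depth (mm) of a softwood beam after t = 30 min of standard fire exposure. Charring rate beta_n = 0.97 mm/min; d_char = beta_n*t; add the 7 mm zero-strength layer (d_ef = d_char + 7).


d_char = 0.97 * 30 = 29.1 mm
d_ef = 29.1 + 1.0*7 = 36.1 mm

36.1 mm


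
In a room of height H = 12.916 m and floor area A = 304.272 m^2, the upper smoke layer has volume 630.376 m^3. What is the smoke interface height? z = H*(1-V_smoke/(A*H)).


V/(A*H) = 0.16040
1 - 0.16040 = 0.83960
z = 12.916 * 0.83960 = 10.844 m

10.844 m


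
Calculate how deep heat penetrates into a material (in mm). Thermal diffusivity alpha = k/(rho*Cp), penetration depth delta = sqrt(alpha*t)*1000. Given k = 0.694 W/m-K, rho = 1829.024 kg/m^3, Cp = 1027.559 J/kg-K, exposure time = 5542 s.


alpha = 0.694 / (1829.024 * 1027.559) = 3.6926e-07 m^2/s
alpha * t = 0.0020464
delta = sqrt(0.0020464) * 1000 = 45.238 mm

45.238 mm


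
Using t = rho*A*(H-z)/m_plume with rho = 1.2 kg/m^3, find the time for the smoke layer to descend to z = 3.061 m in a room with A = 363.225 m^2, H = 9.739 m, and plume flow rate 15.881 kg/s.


H - z = 6.678 m
t = 1.2 * 363.225 * 6.678 / 15.881 = 183.28 s

183.28 s


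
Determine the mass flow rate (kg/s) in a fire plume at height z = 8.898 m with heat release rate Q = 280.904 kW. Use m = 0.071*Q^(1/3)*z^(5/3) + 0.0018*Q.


Q^(1/3) = 6.5492
z^(5/3) = 38.208
First term = 0.071 * 6.5492 * 38.208 = 17.766
Second term = 0.0018 * 280.904 = 0.50563
m = 18.272 kg/s

18.272 kg/s


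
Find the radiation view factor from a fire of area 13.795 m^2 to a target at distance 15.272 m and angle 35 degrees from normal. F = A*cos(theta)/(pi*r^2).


cos(35 deg) = 0.81915
pi*r^2 = 732.73
F = 13.795 * 0.81915 / 732.73 = 0.015422

0.015422


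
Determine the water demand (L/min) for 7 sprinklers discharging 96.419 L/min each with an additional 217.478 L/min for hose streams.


Sprinkler demand = 7 * 96.419 = 674.933 L/min
Total = 674.933 + 217.478 = 892.411 L/min

892.411 L/min


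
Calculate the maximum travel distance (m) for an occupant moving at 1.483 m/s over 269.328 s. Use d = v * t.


d = 1.483 * 269.328 = 399.41 m

399.41 m


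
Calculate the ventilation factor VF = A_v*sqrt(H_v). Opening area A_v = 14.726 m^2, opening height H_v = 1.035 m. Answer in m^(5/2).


sqrt(H_v) = 1.0173
VF = 14.726 * 1.0173 = 14.981 m^(5/2)

14.981 m^(5/2)


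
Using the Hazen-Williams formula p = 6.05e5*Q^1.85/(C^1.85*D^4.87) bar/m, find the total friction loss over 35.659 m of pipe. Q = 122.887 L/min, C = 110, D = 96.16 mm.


Q^1.85 = 7338.1
C^1.85 = 5978.3
D^4.87 = 4.5413e+09
p/m = 0.00016352 bar/m
p_total = 0.00016352 * 35.659 = 0.0058311 bar

0.0058311 bar


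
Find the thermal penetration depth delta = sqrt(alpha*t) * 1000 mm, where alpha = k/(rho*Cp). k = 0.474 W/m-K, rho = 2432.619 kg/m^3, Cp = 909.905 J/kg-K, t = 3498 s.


alpha = 0.474 / (2432.619 * 909.905) = 2.1415e-07 m^2/s
alpha * t = 0.00074908
delta = sqrt(0.00074908) * 1000 = 27.369 mm

27.369 mm


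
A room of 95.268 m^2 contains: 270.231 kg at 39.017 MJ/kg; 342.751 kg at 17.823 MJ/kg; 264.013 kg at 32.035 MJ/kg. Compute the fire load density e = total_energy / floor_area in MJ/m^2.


Total energy = 270.231*39.017 + 342.751*17.823 + 264.013*32.035
= 10543.60 + 6108.851 + 8457.656
= 25110.11 MJ
e = 25110.11 / 95.268 = 263.57 MJ/m^2

263.57 MJ/m^2


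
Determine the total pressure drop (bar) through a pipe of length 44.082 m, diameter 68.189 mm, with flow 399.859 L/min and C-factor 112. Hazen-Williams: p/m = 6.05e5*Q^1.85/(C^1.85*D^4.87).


Q^1.85 = 65092
C^1.85 = 6180.9
D^4.87 = 8.5151e+08
p/m = 0.0074824 bar/m
p_total = 0.0074824 * 44.082 = 0.32984 bar

0.32984 bar


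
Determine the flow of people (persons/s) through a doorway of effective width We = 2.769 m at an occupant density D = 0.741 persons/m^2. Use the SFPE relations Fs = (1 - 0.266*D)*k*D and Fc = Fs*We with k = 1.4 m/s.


1 - 0.266*D = 1 - 0.266*0.741 = 0.80289
Fs = 0.80289 * 1.4 * 0.741 = 0.83292 persons/(s*m)
Fc = 0.83292 * 2.769 = 2.3064 persons/s

2.3064 persons/s


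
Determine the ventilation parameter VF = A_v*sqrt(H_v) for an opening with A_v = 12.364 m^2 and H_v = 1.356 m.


sqrt(H_v) = 1.1645
VF = 12.364 * 1.1645 = 14.398 m^(5/2)

14.398 m^(5/2)


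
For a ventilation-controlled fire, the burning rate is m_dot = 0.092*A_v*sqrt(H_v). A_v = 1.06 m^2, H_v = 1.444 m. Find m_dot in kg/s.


sqrt(H_v) = 1.2017
m_dot = 0.092 * 1.06 * 1.2017 = 0.11719 kg/s

0.11719 kg/s


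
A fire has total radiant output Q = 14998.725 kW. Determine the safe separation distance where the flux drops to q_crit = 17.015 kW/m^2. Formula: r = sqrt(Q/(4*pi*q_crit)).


4*pi*q_crit = 213.82
Q/(4*pi*q_crit) = 70.148
r = sqrt(70.148) = 8.3754 m

8.3754 m


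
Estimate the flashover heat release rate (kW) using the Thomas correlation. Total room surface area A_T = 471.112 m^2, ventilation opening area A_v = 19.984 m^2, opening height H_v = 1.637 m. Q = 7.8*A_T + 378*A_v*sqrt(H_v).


7.8*A_T = 3674.7
sqrt(H_v) = 1.2795
378*A_v*sqrt(H_v) = 9664.9
Q = 3674.7 + 9664.9 = 13340 kW

13340 kW


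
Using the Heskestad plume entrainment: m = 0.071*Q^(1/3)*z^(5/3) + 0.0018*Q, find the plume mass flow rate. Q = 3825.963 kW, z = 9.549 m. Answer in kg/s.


Q^(1/3) = 15.640
z^(5/3) = 42.980
First term = 0.071 * 15.640 * 42.980 = 47.727
Second term = 0.0018 * 3825.963 = 6.8867
m = 54.614 kg/s

54.614 kg/s


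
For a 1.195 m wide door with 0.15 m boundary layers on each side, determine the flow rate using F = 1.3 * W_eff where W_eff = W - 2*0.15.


W_eff = 1.195 - 0.30 = 0.895 m
F = 1.3 * 0.895 = 1.1635 persons/s

1.1635 persons/s


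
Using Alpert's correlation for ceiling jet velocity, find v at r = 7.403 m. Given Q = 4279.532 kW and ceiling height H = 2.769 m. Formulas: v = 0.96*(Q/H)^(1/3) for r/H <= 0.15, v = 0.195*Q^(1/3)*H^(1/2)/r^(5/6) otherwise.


r/H = 7.403 / 2.769 = 2.6735
r/H > 0.15, so v = 0.195*Q^(1/3)*H^(1/2)/r^(5/6)
Q^(1/3) = 16.235
H^(1/2) = 1.6640
r^(5/6) = 5.3028
v = 0.195 * 16.235 * 1.6640 / 5.3028 = 0.99347 m/s

0.99347 m/s


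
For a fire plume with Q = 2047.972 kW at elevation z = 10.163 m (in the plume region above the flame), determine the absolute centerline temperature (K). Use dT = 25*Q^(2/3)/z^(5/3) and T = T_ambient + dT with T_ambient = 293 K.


Q^(2/3) = 161.27
z^(5/3) = 47.684
dT = 25 * 161.27 / 47.684 = 84.551 K
T = 293 + 84.551 = 377.55 K

377.55 K


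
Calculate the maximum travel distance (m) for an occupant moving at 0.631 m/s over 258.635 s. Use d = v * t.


d = 0.631 * 258.635 = 163.20 m

163.20 m


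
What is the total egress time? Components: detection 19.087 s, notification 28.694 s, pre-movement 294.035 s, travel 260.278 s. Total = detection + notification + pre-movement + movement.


Total = 19.087 + 28.694 + 294.035 + 260.278 = 602.094 s

602.094 s


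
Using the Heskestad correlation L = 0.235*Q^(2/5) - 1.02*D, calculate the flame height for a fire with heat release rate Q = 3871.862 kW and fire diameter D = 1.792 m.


Q^(2/5) = 27.238
0.235 * Q^(2/5) = 6.4008
1.02 * D = 1.8278
L = 4.5730 m

4.5730 m


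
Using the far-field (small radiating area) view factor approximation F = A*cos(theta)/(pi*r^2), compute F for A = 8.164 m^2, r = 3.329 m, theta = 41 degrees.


cos(41 deg) = 0.75471
pi*r^2 = 34.816
F = 8.164 * 0.75471 / 34.816 = 0.17697

0.17697


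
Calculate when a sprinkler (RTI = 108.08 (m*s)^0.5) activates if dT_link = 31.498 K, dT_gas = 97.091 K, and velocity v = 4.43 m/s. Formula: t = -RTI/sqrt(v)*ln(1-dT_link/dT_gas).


dT_link/dT_gas = 0.32442
ln(1 - 0.32442) = -0.39218
t = -108.08 / sqrt(4.43) * -0.39218 = 20.139 s

20.139 s


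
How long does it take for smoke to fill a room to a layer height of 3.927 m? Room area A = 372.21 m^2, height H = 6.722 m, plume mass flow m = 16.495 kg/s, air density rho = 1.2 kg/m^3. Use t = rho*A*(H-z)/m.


H - z = 2.795 m
t = 1.2 * 372.21 * 2.795 / 16.495 = 75.683 s

75.683 s


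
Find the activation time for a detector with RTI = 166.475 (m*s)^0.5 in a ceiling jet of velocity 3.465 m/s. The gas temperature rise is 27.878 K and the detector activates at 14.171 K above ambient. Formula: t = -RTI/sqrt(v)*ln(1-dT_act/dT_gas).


dT_act/dT_gas = 0.50832
ln(1 - 0.50832) = -0.70993
t = -166.475 / sqrt(3.465) * -0.70993 = 63.491 s

63.491 s


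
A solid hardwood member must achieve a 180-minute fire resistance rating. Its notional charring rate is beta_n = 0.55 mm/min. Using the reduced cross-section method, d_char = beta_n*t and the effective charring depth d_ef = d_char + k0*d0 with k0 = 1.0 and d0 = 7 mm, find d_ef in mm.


d_char = 0.55 * 180 = 99 mm
d_ef = 99 + 1.0*7 = 106 mm

106 mm


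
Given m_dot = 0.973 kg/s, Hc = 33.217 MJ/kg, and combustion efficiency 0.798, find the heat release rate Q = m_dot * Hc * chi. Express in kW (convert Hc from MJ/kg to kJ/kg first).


Hc = 33.217 MJ/kg = 33.217 * 1000 kJ/kg = 33217 kJ/kg
Q = 0.973 kg/s * 33217 kJ/kg * 0.798 = 25791 kW

25791 kW


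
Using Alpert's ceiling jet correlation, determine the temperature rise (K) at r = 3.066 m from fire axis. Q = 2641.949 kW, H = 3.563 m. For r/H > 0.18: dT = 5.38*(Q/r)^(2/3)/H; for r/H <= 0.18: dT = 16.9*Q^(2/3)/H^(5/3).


r/H = 3.066 / 3.563 = 0.86051
r/H > 0.18, so dT = 5.38*(Q/r)^(2/3)/H
Q/r = 861.69
(Q/r)^(2/3) = 90.553
dT = 5.38 * 90.553 / 3.563 = 136.73 K

136.73 K


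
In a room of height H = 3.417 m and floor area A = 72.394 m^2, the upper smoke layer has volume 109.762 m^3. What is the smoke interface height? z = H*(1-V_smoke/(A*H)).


V/(A*H) = 0.44372
1 - 0.44372 = 0.55628
z = 3.417 * 0.55628 = 1.9008 m

1.9008 m


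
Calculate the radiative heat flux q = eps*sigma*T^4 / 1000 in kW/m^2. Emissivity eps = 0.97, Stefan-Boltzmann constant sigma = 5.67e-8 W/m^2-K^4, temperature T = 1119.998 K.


T^4 = 1.5735e+12
q = 0.97 * 5.67e-8 * 1.5735e+12 / 1000 = 86.541 kW/m^2

86.541 kW/m^2


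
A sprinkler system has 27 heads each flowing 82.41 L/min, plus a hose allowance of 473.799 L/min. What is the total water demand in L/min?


Sprinkler demand = 27 * 82.41 = 2225.07 L/min
Total = 2225.07 + 473.799 = 2698.869 L/min

2698.869 L/min


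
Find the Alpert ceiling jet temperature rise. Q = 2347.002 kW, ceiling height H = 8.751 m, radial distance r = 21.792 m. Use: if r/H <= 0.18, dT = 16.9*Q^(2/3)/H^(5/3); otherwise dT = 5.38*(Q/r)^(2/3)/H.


r/H = 21.792 / 8.751 = 2.4902
r/H > 0.18, so dT = 5.38*(Q/r)^(2/3)/H
Q/r = 107.70
(Q/r)^(2/3) = 22.637
dT = 5.38 * 22.637 / 8.751 = 13.917 K

13.917 K


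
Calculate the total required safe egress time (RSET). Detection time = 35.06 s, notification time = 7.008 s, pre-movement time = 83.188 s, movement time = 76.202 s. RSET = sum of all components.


Total = 35.06 + 7.008 + 83.188 + 76.202 = 201.458 s

201.458 s


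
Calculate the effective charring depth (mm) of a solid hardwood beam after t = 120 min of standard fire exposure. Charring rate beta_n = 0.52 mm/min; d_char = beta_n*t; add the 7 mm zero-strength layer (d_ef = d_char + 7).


d_char = 0.52 * 120 = 62.4 mm
d_ef = 62.4 + 1.0*7 = 69.4 mm

69.4 mm


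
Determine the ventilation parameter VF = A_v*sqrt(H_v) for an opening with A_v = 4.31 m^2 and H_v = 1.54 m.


sqrt(H_v) = 1.2410
VF = 4.31 * 1.2410 = 5.3486 m^(5/2)

5.3486 m^(5/2)


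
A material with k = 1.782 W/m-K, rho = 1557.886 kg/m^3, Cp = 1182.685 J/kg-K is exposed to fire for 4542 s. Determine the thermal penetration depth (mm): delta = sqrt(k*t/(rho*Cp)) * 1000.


alpha = 1.782 / (1557.886 * 1182.685) = 9.6717e-07 m^2/s
alpha * t = 0.0043929
delta = sqrt(0.0043929) * 1000 = 66.279 mm

66.279 mm


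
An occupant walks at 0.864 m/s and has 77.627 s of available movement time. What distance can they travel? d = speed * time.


d = 0.864 * 77.627 = 67.070 m

67.070 m


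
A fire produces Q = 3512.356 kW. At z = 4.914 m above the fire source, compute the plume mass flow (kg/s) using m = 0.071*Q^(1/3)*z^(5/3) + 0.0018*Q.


Q^(1/3) = 15.201
z^(5/3) = 14.203
First term = 0.071 * 15.201 * 14.203 = 15.329
Second term = 0.0018 * 3512.356 = 6.3222
m = 21.651 kg/s

21.651 kg/s


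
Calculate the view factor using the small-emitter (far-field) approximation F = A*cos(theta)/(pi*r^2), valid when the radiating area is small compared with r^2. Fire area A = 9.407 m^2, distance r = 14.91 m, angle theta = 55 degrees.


cos(55 deg) = 0.57358
pi*r^2 = 698.40
F = 9.407 * 0.57358 / 698.40 = 0.0077257

0.0077257


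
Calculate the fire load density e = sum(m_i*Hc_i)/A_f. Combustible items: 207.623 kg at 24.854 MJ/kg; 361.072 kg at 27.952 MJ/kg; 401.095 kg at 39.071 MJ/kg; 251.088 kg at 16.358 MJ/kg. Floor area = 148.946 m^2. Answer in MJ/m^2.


Total energy = 207.623*24.854 + 361.072*27.952 + 401.095*39.071 + 251.088*16.358
= 5160.262 + 10092.68 + 15671.18 + 4107.298
= 35031.43 MJ
e = 35031.43 / 148.946 = 235.20 MJ/m^2

235.20 MJ/m^2


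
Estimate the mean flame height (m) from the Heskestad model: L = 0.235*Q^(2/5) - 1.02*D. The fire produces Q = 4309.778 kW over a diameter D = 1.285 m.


Q^(2/5) = 28.430
0.235 * Q^(2/5) = 6.6811
1.02 * D = 1.3107
L = 5.3704 m

5.3704 m


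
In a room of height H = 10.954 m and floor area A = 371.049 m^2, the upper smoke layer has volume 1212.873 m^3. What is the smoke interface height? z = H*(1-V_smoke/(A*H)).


V/(A*H) = 0.29841
1 - 0.29841 = 0.70159
z = 10.954 * 0.70159 = 7.6852 m

7.6852 m


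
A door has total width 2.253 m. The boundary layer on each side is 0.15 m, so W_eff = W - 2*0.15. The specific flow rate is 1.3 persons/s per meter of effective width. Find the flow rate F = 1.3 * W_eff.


W_eff = 2.253 - 0.30 = 1.953 m
F = 1.3 * 1.953 = 2.5389 persons/s

2.5389 persons/s


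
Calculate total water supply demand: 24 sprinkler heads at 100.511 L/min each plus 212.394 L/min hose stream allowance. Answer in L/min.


Sprinkler demand = 24 * 100.511 = 2412.264 L/min
Total = 2412.264 + 212.394 = 2624.658 L/min

2624.658 L/min


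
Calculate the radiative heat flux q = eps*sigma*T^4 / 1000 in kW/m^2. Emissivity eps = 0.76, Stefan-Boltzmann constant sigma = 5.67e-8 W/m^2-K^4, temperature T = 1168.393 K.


T^4 = 1.8636e+12
q = 0.76 * 5.67e-8 * 1.8636e+12 / 1000 = 80.307 kW/m^2

80.307 kW/m^2


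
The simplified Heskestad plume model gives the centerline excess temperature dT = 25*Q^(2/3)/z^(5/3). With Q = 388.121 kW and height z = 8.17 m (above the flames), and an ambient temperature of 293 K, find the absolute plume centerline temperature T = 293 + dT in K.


Q^(2/3) = 53.208
z^(5/3) = 33.141
dT = 25 * 53.208 / 33.141 = 40.137 K
T = 293 + 40.137 = 333.14 K

333.14 K


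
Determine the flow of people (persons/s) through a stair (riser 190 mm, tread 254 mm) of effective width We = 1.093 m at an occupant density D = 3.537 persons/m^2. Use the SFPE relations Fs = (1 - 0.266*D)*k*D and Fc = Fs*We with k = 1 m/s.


1 - 0.266*D = 1 - 0.266*3.537 = 0.059158
Fs = 0.059158 * 1 * 3.537 = 0.20924 persons/(s*m)
Fc = 0.20924 * 1.093 = 0.22870 persons/s

0.22870 persons/s


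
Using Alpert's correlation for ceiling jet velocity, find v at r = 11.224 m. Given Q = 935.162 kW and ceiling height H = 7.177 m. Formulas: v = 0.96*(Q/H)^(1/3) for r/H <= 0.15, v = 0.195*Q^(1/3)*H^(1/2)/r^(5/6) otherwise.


r/H = 11.224 / 7.177 = 1.5639
r/H > 0.15, so v = 0.195*Q^(1/3)*H^(1/2)/r^(5/6)
Q^(1/3) = 9.7790
H^(1/2) = 2.6790
r^(5/6) = 7.5011
v = 0.195 * 9.7790 * 2.6790 / 7.5011 = 0.68105 m/s

0.68105 m/s
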